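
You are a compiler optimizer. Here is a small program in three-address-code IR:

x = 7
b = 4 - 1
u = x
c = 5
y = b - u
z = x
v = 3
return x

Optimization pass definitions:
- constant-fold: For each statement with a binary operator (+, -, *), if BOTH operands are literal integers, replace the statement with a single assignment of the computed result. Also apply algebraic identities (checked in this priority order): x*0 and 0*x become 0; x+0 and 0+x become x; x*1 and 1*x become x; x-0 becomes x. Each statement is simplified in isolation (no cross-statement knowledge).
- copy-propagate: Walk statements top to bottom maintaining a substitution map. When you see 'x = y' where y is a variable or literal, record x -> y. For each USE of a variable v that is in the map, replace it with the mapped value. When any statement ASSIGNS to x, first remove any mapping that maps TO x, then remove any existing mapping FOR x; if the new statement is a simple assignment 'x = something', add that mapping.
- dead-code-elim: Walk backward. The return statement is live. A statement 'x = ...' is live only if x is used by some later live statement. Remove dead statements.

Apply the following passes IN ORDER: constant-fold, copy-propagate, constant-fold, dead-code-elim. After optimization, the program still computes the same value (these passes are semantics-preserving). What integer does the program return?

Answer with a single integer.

Initial IR:
  x = 7
  b = 4 - 1
  u = x
  c = 5
  y = b - u
  z = x
  v = 3
  return x
After constant-fold (8 stmts):
  x = 7
  b = 3
  u = x
  c = 5
  y = b - u
  z = x
  v = 3
  return x
After copy-propagate (8 stmts):
  x = 7
  b = 3
  u = 7
  c = 5
  y = 3 - 7
  z = 7
  v = 3
  return 7
After constant-fold (8 stmts):
  x = 7
  b = 3
  u = 7
  c = 5
  y = -4
  z = 7
  v = 3
  return 7
After dead-code-elim (1 stmts):
  return 7
Evaluate:
  x = 7  =>  x = 7
  b = 4 - 1  =>  b = 3
  u = x  =>  u = 7
  c = 5  =>  c = 5
  y = b - u  =>  y = -4
  z = x  =>  z = 7
  v = 3  =>  v = 3
  return x = 7

Answer: 7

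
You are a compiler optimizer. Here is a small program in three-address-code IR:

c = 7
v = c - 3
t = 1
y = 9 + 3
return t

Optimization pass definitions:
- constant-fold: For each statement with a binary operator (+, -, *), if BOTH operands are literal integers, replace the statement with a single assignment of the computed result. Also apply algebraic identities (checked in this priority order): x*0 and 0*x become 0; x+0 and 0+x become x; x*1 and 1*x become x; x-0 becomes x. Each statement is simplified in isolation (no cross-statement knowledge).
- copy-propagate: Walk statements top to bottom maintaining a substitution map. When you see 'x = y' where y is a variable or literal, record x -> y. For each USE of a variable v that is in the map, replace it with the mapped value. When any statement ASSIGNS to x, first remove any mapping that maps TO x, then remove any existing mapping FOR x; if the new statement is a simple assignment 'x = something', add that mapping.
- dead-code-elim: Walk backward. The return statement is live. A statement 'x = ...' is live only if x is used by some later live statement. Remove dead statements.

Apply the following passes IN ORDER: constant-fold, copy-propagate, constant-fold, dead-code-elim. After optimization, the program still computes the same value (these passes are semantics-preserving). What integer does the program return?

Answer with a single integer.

Answer: 1

Derivation:
Initial IR:
  c = 7
  v = c - 3
  t = 1
  y = 9 + 3
  return t
After constant-fold (5 stmts):
  c = 7
  v = c - 3
  t = 1
  y = 12
  return t
After copy-propagate (5 stmts):
  c = 7
  v = 7 - 3
  t = 1
  y = 12
  return 1
After constant-fold (5 stmts):
  c = 7
  v = 4
  t = 1
  y = 12
  return 1
After dead-code-elim (1 stmts):
  return 1
Evaluate:
  c = 7  =>  c = 7
  v = c - 3  =>  v = 4
  t = 1  =>  t = 1
  y = 9 + 3  =>  y = 12
  return t = 1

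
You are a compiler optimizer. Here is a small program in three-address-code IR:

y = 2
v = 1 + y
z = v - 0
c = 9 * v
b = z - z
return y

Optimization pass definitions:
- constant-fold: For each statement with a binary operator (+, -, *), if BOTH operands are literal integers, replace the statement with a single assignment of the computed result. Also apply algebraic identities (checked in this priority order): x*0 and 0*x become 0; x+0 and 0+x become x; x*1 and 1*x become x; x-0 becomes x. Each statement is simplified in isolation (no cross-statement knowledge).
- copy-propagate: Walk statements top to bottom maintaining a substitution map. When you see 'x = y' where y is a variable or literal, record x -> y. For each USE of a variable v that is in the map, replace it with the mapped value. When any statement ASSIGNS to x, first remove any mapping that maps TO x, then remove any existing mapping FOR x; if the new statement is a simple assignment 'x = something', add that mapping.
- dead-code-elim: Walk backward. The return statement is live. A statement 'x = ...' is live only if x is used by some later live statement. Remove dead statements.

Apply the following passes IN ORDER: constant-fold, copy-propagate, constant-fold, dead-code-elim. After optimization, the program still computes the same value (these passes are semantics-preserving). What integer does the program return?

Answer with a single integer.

Initial IR:
  y = 2
  v = 1 + y
  z = v - 0
  c = 9 * v
  b = z - z
  return y
After constant-fold (6 stmts):
  y = 2
  v = 1 + y
  z = v
  c = 9 * v
  b = z - z
  return y
After copy-propagate (6 stmts):
  y = 2
  v = 1 + 2
  z = v
  c = 9 * v
  b = v - v
  return 2
After constant-fold (6 stmts):
  y = 2
  v = 3
  z = v
  c = 9 * v
  b = v - v
  return 2
After dead-code-elim (1 stmts):
  return 2
Evaluate:
  y = 2  =>  y = 2
  v = 1 + y  =>  v = 3
  z = v - 0  =>  z = 3
  c = 9 * v  =>  c = 27
  b = z - z  =>  b = 0
  return y = 2

Answer: 2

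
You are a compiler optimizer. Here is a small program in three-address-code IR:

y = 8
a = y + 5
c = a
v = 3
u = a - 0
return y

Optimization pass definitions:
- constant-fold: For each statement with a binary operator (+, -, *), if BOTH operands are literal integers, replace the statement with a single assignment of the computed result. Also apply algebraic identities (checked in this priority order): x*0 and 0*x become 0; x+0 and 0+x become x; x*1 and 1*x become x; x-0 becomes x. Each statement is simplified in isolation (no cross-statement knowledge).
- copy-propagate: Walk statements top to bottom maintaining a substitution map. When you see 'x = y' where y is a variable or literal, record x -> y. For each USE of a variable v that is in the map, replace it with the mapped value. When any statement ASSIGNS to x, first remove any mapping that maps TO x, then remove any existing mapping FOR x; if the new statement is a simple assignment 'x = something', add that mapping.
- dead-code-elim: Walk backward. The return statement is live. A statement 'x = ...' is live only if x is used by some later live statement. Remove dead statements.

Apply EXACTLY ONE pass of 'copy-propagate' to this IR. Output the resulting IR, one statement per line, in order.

Applying copy-propagate statement-by-statement:
  [1] y = 8  (unchanged)
  [2] a = y + 5  -> a = 8 + 5
  [3] c = a  (unchanged)
  [4] v = 3  (unchanged)
  [5] u = a - 0  (unchanged)
  [6] return y  -> return 8
Result (6 stmts):
  y = 8
  a = 8 + 5
  c = a
  v = 3
  u = a - 0
  return 8

Answer: y = 8
a = 8 + 5
c = a
v = 3
u = a - 0
return 8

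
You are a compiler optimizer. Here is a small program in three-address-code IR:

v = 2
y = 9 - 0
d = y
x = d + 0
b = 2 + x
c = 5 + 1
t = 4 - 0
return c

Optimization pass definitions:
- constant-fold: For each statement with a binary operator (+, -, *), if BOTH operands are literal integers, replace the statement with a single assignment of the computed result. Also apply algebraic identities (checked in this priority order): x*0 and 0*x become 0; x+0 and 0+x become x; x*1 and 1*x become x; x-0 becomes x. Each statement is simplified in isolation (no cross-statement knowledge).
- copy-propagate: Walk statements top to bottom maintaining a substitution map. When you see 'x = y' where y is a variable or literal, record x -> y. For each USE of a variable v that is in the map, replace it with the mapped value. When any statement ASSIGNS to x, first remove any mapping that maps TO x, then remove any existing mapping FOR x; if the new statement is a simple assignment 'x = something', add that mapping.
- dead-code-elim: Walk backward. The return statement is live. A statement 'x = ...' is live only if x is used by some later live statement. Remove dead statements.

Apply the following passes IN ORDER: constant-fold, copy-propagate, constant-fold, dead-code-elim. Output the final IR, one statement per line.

Answer: return 6

Derivation:
Initial IR:
  v = 2
  y = 9 - 0
  d = y
  x = d + 0
  b = 2 + x
  c = 5 + 1
  t = 4 - 0
  return c
After constant-fold (8 stmts):
  v = 2
  y = 9
  d = y
  x = d
  b = 2 + x
  c = 6
  t = 4
  return c
After copy-propagate (8 stmts):
  v = 2
  y = 9
  d = 9
  x = 9
  b = 2 + 9
  c = 6
  t = 4
  return 6
After constant-fold (8 stmts):
  v = 2
  y = 9
  d = 9
  x = 9
  b = 11
  c = 6
  t = 4
  return 6
After dead-code-elim (1 stmts):
  return 6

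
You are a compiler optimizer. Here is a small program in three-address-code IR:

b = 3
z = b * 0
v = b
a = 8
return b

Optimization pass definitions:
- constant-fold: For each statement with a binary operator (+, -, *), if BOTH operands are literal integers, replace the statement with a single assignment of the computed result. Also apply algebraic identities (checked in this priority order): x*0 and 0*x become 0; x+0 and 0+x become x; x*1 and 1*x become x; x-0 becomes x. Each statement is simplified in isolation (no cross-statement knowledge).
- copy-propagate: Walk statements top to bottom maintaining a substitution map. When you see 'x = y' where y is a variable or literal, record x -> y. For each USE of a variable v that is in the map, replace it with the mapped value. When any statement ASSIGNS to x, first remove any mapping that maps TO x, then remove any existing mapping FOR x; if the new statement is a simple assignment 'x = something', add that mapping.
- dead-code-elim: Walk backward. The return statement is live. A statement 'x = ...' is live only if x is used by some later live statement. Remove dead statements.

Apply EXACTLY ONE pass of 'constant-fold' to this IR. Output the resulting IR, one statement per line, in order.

Answer: b = 3
z = 0
v = b
a = 8
return b

Derivation:
Applying constant-fold statement-by-statement:
  [1] b = 3  (unchanged)
  [2] z = b * 0  -> z = 0
  [3] v = b  (unchanged)
  [4] a = 8  (unchanged)
  [5] return b  (unchanged)
Result (5 stmts):
  b = 3
  z = 0
  v = b
  a = 8
  return b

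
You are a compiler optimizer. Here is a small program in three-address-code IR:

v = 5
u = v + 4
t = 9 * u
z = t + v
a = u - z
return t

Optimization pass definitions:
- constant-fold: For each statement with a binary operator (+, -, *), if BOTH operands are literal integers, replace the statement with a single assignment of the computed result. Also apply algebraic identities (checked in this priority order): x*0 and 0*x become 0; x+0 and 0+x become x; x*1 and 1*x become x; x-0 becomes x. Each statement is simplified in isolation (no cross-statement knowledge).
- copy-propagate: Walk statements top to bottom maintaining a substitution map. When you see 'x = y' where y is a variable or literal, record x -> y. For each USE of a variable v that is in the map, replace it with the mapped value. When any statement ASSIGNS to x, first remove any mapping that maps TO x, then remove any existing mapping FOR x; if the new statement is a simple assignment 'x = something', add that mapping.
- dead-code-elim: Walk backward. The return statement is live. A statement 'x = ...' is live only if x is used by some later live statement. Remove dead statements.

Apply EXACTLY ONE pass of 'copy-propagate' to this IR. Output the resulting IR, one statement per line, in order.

Answer: v = 5
u = 5 + 4
t = 9 * u
z = t + 5
a = u - z
return t

Derivation:
Applying copy-propagate statement-by-statement:
  [1] v = 5  (unchanged)
  [2] u = v + 4  -> u = 5 + 4
  [3] t = 9 * u  (unchanged)
  [4] z = t + v  -> z = t + 5
  [5] a = u - z  (unchanged)
  [6] return t  (unchanged)
Result (6 stmts):
  v = 5
  u = 5 + 4
  t = 9 * u
  z = t + 5
  a = u - z
  return t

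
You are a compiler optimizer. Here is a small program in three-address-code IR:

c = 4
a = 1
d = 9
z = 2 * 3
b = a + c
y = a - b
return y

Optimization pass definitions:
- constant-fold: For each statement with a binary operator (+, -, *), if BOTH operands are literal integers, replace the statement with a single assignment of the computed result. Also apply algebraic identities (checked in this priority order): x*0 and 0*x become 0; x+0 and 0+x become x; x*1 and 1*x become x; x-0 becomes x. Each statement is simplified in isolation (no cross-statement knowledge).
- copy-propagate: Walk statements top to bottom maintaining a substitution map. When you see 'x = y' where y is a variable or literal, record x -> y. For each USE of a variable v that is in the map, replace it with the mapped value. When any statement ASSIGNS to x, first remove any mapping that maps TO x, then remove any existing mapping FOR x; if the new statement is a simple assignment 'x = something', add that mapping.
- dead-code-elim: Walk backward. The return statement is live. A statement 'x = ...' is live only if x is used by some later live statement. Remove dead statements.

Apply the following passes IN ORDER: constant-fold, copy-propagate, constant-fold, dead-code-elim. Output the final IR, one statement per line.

Answer: b = 5
y = 1 - b
return y

Derivation:
Initial IR:
  c = 4
  a = 1
  d = 9
  z = 2 * 3
  b = a + c
  y = a - b
  return y
After constant-fold (7 stmts):
  c = 4
  a = 1
  d = 9
  z = 6
  b = a + c
  y = a - b
  return y
After copy-propagate (7 stmts):
  c = 4
  a = 1
  d = 9
  z = 6
  b = 1 + 4
  y = 1 - b
  return y
After constant-fold (7 stmts):
  c = 4
  a = 1
  d = 9
  z = 6
  b = 5
  y = 1 - b
  return y
After dead-code-elim (3 stmts):
  b = 5
  y = 1 - b
  return y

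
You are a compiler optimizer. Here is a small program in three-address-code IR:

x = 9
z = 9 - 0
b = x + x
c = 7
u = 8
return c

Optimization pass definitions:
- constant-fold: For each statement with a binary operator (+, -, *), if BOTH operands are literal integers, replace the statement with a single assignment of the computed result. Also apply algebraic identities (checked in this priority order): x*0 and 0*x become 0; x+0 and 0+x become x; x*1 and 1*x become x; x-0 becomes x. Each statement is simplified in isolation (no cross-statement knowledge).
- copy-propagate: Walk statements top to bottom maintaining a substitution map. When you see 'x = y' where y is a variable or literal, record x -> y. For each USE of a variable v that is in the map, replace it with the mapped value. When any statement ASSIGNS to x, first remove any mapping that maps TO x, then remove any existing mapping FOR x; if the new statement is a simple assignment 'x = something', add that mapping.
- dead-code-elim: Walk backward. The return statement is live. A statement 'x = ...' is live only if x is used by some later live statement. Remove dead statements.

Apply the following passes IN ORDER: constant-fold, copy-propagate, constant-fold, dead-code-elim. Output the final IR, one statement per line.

Initial IR:
  x = 9
  z = 9 - 0
  b = x + x
  c = 7
  u = 8
  return c
After constant-fold (6 stmts):
  x = 9
  z = 9
  b = x + x
  c = 7
  u = 8
  return c
After copy-propagate (6 stmts):
  x = 9
  z = 9
  b = 9 + 9
  c = 7
  u = 8
  return 7
After constant-fold (6 stmts):
  x = 9
  z = 9
  b = 18
  c = 7
  u = 8
  return 7
After dead-code-elim (1 stmts):
  return 7

Answer: return 7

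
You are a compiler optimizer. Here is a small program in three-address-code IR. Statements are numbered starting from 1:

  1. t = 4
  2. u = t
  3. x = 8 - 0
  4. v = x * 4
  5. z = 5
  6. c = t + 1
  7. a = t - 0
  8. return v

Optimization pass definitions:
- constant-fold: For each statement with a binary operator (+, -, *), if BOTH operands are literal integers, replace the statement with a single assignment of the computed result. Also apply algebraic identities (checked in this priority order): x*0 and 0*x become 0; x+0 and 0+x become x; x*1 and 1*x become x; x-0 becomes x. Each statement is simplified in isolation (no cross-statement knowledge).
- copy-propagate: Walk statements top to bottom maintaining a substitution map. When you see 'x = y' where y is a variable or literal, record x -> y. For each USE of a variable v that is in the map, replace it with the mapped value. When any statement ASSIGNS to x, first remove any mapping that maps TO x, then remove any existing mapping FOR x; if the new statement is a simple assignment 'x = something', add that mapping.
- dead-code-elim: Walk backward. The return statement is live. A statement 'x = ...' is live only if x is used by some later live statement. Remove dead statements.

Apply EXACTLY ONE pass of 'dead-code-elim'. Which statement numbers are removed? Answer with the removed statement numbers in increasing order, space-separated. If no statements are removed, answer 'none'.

Answer: 1 2 5 6 7

Derivation:
Backward liveness scan:
Stmt 1 't = 4': DEAD (t not in live set [])
Stmt 2 'u = t': DEAD (u not in live set [])
Stmt 3 'x = 8 - 0': KEEP (x is live); live-in = []
Stmt 4 'v = x * 4': KEEP (v is live); live-in = ['x']
Stmt 5 'z = 5': DEAD (z not in live set ['v'])
Stmt 6 'c = t + 1': DEAD (c not in live set ['v'])
Stmt 7 'a = t - 0': DEAD (a not in live set ['v'])
Stmt 8 'return v': KEEP (return); live-in = ['v']
Removed statement numbers: [1, 2, 5, 6, 7]
Surviving IR:
  x = 8 - 0
  v = x * 4
  return v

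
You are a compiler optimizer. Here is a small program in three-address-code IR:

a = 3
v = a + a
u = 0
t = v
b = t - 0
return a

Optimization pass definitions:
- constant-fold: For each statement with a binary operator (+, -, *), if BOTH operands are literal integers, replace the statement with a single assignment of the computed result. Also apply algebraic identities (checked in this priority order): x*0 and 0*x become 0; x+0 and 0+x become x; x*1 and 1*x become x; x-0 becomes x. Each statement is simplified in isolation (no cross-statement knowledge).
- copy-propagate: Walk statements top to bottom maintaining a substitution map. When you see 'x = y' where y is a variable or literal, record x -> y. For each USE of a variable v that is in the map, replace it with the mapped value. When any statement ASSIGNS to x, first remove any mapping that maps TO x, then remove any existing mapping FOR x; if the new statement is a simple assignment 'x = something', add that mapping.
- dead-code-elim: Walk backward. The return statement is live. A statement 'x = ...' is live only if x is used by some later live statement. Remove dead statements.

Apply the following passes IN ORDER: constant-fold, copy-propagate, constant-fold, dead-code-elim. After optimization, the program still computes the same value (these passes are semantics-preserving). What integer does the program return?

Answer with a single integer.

Answer: 3

Derivation:
Initial IR:
  a = 3
  v = a + a
  u = 0
  t = v
  b = t - 0
  return a
After constant-fold (6 stmts):
  a = 3
  v = a + a
  u = 0
  t = v
  b = t
  return a
After copy-propagate (6 stmts):
  a = 3
  v = 3 + 3
  u = 0
  t = v
  b = v
  return 3
After constant-fold (6 stmts):
  a = 3
  v = 6
  u = 0
  t = v
  b = v
  return 3
After dead-code-elim (1 stmts):
  return 3
Evaluate:
  a = 3  =>  a = 3
  v = a + a  =>  v = 6
  u = 0  =>  u = 0
  t = v  =>  t = 6
  b = t - 0  =>  b = 6
  return a = 3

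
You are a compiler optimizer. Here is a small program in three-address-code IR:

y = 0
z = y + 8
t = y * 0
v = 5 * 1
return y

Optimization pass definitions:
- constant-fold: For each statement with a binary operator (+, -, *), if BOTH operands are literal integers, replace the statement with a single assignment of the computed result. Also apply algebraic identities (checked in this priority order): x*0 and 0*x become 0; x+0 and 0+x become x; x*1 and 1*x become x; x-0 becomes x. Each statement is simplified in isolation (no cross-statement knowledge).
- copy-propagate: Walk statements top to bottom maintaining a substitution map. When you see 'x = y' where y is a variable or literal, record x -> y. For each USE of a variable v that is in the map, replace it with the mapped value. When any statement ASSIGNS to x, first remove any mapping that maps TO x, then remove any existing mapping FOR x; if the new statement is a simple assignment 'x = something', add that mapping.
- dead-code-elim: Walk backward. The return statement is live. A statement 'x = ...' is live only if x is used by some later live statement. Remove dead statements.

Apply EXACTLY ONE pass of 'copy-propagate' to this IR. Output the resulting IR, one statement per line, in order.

Applying copy-propagate statement-by-statement:
  [1] y = 0  (unchanged)
  [2] z = y + 8  -> z = 0 + 8
  [3] t = y * 0  -> t = 0 * 0
  [4] v = 5 * 1  (unchanged)
  [5] return y  -> return 0
Result (5 stmts):
  y = 0
  z = 0 + 8
  t = 0 * 0
  v = 5 * 1
  return 0

Answer: y = 0
z = 0 + 8
t = 0 * 0
v = 5 * 1
return 0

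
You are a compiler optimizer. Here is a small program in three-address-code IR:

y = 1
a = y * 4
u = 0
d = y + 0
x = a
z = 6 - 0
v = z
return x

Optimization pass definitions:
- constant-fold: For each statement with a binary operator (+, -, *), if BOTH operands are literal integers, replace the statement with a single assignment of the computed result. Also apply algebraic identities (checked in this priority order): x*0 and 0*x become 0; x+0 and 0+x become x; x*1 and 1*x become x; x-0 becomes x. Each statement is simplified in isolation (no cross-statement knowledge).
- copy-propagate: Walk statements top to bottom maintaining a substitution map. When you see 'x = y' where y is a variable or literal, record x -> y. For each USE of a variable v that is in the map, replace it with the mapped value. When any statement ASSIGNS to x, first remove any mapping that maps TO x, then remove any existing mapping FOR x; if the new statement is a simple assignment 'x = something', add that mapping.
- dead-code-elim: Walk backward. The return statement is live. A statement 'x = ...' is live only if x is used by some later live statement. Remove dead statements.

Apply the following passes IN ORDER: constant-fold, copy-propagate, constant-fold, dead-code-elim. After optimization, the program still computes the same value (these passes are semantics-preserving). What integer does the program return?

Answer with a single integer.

Answer: 4

Derivation:
Initial IR:
  y = 1
  a = y * 4
  u = 0
  d = y + 0
  x = a
  z = 6 - 0
  v = z
  return x
After constant-fold (8 stmts):
  y = 1
  a = y * 4
  u = 0
  d = y
  x = a
  z = 6
  v = z
  return x
After copy-propagate (8 stmts):
  y = 1
  a = 1 * 4
  u = 0
  d = 1
  x = a
  z = 6
  v = 6
  return a
After constant-fold (8 stmts):
  y = 1
  a = 4
  u = 0
  d = 1
  x = a
  z = 6
  v = 6
  return a
After dead-code-elim (2 stmts):
  a = 4
  return a
Evaluate:
  y = 1  =>  y = 1
  a = y * 4  =>  a = 4
  u = 0  =>  u = 0
  d = y + 0  =>  d = 1
  x = a  =>  x = 4
  z = 6 - 0  =>  z = 6
  v = z  =>  v = 6
  return x = 4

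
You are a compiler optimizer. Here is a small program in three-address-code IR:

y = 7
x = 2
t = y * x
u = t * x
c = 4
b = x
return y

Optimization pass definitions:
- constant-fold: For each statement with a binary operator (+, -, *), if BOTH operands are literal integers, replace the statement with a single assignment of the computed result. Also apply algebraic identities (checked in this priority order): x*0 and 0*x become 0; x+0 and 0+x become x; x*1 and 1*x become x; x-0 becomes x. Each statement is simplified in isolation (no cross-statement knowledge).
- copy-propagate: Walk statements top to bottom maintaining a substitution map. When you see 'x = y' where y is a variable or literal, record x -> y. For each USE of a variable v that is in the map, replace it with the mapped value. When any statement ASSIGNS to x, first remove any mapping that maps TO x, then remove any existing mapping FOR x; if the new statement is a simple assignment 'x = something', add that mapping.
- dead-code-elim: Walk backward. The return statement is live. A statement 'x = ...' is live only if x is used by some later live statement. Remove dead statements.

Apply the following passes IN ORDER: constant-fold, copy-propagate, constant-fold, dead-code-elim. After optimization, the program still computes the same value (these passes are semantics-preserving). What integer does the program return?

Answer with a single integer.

Initial IR:
  y = 7
  x = 2
  t = y * x
  u = t * x
  c = 4
  b = x
  return y
After constant-fold (7 stmts):
  y = 7
  x = 2
  t = y * x
  u = t * x
  c = 4
  b = x
  return y
After copy-propagate (7 stmts):
  y = 7
  x = 2
  t = 7 * 2
  u = t * 2
  c = 4
  b = 2
  return 7
After constant-fold (7 stmts):
  y = 7
  x = 2
  t = 14
  u = t * 2
  c = 4
  b = 2
  return 7
After dead-code-elim (1 stmts):
  return 7
Evaluate:
  y = 7  =>  y = 7
  x = 2  =>  x = 2
  t = y * x  =>  t = 14
  u = t * x  =>  u = 28
  c = 4  =>  c = 4
  b = x  =>  b = 2
  return y = 7

Answer: 7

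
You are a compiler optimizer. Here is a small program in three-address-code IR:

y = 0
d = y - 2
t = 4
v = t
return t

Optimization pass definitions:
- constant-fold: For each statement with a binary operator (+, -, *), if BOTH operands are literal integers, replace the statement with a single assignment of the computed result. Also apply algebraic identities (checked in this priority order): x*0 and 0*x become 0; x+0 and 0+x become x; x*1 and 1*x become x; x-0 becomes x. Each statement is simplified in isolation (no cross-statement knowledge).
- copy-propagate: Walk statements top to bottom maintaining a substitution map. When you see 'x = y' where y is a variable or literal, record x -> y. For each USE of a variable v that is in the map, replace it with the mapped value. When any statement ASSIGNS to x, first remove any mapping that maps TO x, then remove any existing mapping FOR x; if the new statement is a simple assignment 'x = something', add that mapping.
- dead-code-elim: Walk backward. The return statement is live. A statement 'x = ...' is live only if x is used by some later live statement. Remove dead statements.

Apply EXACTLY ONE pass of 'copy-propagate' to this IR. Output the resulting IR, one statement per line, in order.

Applying copy-propagate statement-by-statement:
  [1] y = 0  (unchanged)
  [2] d = y - 2  -> d = 0 - 2
  [3] t = 4  (unchanged)
  [4] v = t  -> v = 4
  [5] return t  -> return 4
Result (5 stmts):
  y = 0
  d = 0 - 2
  t = 4
  v = 4
  return 4

Answer: y = 0
d = 0 - 2
t = 4
v = 4
return 4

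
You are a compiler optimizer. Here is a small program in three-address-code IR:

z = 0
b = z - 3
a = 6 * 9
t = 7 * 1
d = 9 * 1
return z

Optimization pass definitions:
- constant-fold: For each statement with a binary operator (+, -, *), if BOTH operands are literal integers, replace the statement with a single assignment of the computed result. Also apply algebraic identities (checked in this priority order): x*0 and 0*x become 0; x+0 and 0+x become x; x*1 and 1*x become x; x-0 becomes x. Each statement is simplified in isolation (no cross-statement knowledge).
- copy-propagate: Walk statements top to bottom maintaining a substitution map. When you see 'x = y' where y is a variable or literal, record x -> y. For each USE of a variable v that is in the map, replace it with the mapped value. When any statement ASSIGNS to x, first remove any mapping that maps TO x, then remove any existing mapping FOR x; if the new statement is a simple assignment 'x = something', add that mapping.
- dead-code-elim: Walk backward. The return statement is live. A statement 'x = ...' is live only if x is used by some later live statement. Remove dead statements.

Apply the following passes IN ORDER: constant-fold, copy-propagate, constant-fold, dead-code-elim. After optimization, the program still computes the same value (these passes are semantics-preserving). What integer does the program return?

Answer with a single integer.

Initial IR:
  z = 0
  b = z - 3
  a = 6 * 9
  t = 7 * 1
  d = 9 * 1
  return z
After constant-fold (6 stmts):
  z = 0
  b = z - 3
  a = 54
  t = 7
  d = 9
  return z
After copy-propagate (6 stmts):
  z = 0
  b = 0 - 3
  a = 54
  t = 7
  d = 9
  return 0
After constant-fold (6 stmts):
  z = 0
  b = -3
  a = 54
  t = 7
  d = 9
  return 0
After dead-code-elim (1 stmts):
  return 0
Evaluate:
  z = 0  =>  z = 0
  b = z - 3  =>  b = -3
  a = 6 * 9  =>  a = 54
  t = 7 * 1  =>  t = 7
  d = 9 * 1  =>  d = 9
  return z = 0

Answer: 0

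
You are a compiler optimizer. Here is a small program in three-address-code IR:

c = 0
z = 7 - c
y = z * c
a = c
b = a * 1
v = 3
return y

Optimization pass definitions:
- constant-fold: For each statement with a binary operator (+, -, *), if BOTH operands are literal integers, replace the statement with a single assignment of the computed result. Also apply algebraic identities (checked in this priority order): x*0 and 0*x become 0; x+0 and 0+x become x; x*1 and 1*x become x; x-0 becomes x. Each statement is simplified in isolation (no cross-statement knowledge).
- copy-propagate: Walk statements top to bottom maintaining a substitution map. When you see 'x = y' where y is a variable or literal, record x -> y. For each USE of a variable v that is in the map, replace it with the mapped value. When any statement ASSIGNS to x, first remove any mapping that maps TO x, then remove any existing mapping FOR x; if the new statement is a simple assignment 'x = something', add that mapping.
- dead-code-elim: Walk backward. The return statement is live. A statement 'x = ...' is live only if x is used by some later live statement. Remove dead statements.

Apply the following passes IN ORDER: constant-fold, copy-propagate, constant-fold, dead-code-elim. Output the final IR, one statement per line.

Answer: y = 0
return y

Derivation:
Initial IR:
  c = 0
  z = 7 - c
  y = z * c
  a = c
  b = a * 1
  v = 3
  return y
After constant-fold (7 stmts):
  c = 0
  z = 7 - c
  y = z * c
  a = c
  b = a
  v = 3
  return y
After copy-propagate (7 stmts):
  c = 0
  z = 7 - 0
  y = z * 0
  a = 0
  b = 0
  v = 3
  return y
After constant-fold (7 stmts):
  c = 0
  z = 7
  y = 0
  a = 0
  b = 0
  v = 3
  return y
After dead-code-elim (2 stmts):
  y = 0
  return y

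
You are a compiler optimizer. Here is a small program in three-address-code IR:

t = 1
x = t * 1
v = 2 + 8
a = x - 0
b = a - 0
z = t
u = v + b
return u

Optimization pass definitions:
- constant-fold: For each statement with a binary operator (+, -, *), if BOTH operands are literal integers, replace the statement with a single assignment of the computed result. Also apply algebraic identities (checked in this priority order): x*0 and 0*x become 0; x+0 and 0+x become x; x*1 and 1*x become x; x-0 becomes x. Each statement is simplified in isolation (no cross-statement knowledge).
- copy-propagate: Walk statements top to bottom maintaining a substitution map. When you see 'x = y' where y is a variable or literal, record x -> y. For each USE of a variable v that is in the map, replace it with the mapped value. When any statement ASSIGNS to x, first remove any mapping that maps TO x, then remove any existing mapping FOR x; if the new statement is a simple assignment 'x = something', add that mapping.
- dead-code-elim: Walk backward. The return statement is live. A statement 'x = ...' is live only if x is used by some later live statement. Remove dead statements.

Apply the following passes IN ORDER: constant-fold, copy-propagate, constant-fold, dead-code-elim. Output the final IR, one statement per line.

Answer: u = 11
return u

Derivation:
Initial IR:
  t = 1
  x = t * 1
  v = 2 + 8
  a = x - 0
  b = a - 0
  z = t
  u = v + b
  return u
After constant-fold (8 stmts):
  t = 1
  x = t
  v = 10
  a = x
  b = a
  z = t
  u = v + b
  return u
After copy-propagate (8 stmts):
  t = 1
  x = 1
  v = 10
  a = 1
  b = 1
  z = 1
  u = 10 + 1
  return u
After constant-fold (8 stmts):
  t = 1
  x = 1
  v = 10
  a = 1
  b = 1
  z = 1
  u = 11
  return u
After dead-code-elim (2 stmts):
  u = 11
  return u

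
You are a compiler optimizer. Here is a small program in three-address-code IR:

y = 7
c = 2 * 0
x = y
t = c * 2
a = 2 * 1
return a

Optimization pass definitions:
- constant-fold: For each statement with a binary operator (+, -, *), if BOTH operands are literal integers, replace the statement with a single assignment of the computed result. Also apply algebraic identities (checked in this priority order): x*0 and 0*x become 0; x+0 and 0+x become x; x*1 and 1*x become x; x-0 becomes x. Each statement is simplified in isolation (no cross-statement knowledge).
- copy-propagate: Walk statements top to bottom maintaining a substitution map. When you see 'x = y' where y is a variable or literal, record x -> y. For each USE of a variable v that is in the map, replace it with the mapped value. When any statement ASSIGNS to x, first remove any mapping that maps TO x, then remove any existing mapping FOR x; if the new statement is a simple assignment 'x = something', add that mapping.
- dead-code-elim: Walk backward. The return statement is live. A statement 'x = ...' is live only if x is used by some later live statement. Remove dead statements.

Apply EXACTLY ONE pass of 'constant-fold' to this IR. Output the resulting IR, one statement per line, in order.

Applying constant-fold statement-by-statement:
  [1] y = 7  (unchanged)
  [2] c = 2 * 0  -> c = 0
  [3] x = y  (unchanged)
  [4] t = c * 2  (unchanged)
  [5] a = 2 * 1  -> a = 2
  [6] return a  (unchanged)
Result (6 stmts):
  y = 7
  c = 0
  x = y
  t = c * 2
  a = 2
  return a

Answer: y = 7
c = 0
x = y
t = c * 2
a = 2
return a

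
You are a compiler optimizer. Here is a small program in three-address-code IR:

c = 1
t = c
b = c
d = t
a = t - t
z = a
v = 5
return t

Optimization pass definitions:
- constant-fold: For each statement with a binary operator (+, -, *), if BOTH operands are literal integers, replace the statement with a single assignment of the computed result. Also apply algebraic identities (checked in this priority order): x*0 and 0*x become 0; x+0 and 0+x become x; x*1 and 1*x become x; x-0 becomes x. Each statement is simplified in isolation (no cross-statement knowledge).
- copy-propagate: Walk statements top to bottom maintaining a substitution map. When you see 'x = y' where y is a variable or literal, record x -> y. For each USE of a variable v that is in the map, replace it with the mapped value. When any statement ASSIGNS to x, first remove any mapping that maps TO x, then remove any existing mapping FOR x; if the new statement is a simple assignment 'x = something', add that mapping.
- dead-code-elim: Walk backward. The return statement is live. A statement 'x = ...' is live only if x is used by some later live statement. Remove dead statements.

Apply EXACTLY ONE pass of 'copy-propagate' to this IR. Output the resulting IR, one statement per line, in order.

Answer: c = 1
t = 1
b = 1
d = 1
a = 1 - 1
z = a
v = 5
return 1

Derivation:
Applying copy-propagate statement-by-statement:
  [1] c = 1  (unchanged)
  [2] t = c  -> t = 1
  [3] b = c  -> b = 1
  [4] d = t  -> d = 1
  [5] a = t - t  -> a = 1 - 1
  [6] z = a  (unchanged)
  [7] v = 5  (unchanged)
  [8] return t  -> return 1
Result (8 stmts):
  c = 1
  t = 1
  b = 1
  d = 1
  a = 1 - 1
  z = a
  v = 5
  return 1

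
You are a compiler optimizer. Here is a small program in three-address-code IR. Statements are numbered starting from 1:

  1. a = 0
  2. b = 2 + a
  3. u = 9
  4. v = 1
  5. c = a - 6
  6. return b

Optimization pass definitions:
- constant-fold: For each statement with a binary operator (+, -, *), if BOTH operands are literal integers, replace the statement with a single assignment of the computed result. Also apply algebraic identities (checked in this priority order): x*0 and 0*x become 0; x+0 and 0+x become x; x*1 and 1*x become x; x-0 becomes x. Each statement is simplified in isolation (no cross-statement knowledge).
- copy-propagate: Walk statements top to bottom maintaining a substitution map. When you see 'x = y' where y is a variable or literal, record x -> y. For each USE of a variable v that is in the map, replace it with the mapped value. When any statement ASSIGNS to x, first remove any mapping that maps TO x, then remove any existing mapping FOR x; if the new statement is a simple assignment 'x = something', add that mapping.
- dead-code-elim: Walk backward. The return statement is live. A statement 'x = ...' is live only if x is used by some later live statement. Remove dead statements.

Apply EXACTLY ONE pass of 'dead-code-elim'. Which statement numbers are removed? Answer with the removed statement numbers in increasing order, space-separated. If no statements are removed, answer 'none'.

Answer: 3 4 5

Derivation:
Backward liveness scan:
Stmt 1 'a = 0': KEEP (a is live); live-in = []
Stmt 2 'b = 2 + a': KEEP (b is live); live-in = ['a']
Stmt 3 'u = 9': DEAD (u not in live set ['b'])
Stmt 4 'v = 1': DEAD (v not in live set ['b'])
Stmt 5 'c = a - 6': DEAD (c not in live set ['b'])
Stmt 6 'return b': KEEP (return); live-in = ['b']
Removed statement numbers: [3, 4, 5]
Surviving IR:
  a = 0
  b = 2 + a
  return b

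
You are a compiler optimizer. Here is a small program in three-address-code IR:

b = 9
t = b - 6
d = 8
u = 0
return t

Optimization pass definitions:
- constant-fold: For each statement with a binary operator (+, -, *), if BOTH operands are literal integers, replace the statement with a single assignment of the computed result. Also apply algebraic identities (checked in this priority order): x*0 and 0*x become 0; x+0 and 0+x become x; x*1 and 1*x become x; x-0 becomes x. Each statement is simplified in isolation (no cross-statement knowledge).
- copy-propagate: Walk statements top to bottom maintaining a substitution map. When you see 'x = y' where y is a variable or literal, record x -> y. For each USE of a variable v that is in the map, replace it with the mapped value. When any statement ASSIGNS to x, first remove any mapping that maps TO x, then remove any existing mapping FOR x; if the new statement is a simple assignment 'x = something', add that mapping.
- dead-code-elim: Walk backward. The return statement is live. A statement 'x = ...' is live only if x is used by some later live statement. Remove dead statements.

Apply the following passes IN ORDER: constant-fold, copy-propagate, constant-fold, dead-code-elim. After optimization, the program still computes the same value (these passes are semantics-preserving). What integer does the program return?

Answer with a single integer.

Answer: 3

Derivation:
Initial IR:
  b = 9
  t = b - 6
  d = 8
  u = 0
  return t
After constant-fold (5 stmts):
  b = 9
  t = b - 6
  d = 8
  u = 0
  return t
After copy-propagate (5 stmts):
  b = 9
  t = 9 - 6
  d = 8
  u = 0
  return t
After constant-fold (5 stmts):
  b = 9
  t = 3
  d = 8
  u = 0
  return t
After dead-code-elim (2 stmts):
  t = 3
  return t
Evaluate:
  b = 9  =>  b = 9
  t = b - 6  =>  t = 3
  d = 8  =>  d = 8
  u = 0  =>  u = 0
  return t = 3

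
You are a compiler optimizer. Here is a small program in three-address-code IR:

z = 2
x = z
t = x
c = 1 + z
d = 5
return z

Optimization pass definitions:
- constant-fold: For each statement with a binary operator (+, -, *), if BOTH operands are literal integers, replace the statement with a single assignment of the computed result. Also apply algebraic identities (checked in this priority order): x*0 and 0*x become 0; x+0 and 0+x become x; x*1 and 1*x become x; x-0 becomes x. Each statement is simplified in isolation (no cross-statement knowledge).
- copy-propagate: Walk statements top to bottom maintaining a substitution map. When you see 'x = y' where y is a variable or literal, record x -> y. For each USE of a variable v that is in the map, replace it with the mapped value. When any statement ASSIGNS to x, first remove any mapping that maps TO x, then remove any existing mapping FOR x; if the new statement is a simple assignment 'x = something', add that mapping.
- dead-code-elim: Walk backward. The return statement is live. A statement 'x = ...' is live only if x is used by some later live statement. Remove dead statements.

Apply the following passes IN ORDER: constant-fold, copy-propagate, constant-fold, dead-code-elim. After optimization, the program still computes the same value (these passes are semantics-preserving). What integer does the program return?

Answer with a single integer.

Initial IR:
  z = 2
  x = z
  t = x
  c = 1 + z
  d = 5
  return z
After constant-fold (6 stmts):
  z = 2
  x = z
  t = x
  c = 1 + z
  d = 5
  return z
After copy-propagate (6 stmts):
  z = 2
  x = 2
  t = 2
  c = 1 + 2
  d = 5
  return 2
After constant-fold (6 stmts):
  z = 2
  x = 2
  t = 2
  c = 3
  d = 5
  return 2
After dead-code-elim (1 stmts):
  return 2
Evaluate:
  z = 2  =>  z = 2
  x = z  =>  x = 2
  t = x  =>  t = 2
  c = 1 + z  =>  c = 3
  d = 5  =>  d = 5
  return z = 2

Answer: 2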